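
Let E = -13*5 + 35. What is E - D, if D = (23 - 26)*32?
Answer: 66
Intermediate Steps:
D = -96 (D = -3*32 = -96)
E = -30 (E = -65 + 35 = -30)
E - D = -30 - 1*(-96) = -30 + 96 = 66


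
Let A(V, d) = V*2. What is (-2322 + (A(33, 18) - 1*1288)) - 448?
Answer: -3992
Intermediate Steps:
A(V, d) = 2*V
(-2322 + (A(33, 18) - 1*1288)) - 448 = (-2322 + (2*33 - 1*1288)) - 448 = (-2322 + (66 - 1288)) - 448 = (-2322 - 1222) - 448 = -3544 - 448 = -3992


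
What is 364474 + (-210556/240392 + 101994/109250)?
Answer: 1196514844852831/3282853250 ≈ 3.6447e+5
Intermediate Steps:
364474 + (-210556/240392 + 101994/109250) = 364474 + (-210556*1/240392 + 101994*(1/109250)) = 364474 + (-52639/60098 + 50997/54625) = 364474 + 189412331/3282853250 = 1196514844852831/3282853250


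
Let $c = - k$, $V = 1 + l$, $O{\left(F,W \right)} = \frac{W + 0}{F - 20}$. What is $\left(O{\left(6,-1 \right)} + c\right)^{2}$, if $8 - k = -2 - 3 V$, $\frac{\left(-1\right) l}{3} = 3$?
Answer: $\frac{38809}{196} \approx 198.01$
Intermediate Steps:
$l = -9$ ($l = \left(-3\right) 3 = -9$)
$O{\left(F,W \right)} = \frac{W}{-20 + F}$
$V = -8$ ($V = 1 - 9 = -8$)
$k = -14$ ($k = 8 - \left(-2 - -24\right) = 8 - \left(-2 + 24\right) = 8 - 22 = -14$)
$c = 14$ ($c = \left(-1\right) \left(-14\right) = 14$)
$\left(O{\left(6,-1 \right)} + c\right)^{2} = \left(- \frac{1}{-20 + 6} + 14\right)^{2} = \left(- \frac{1}{-14} + 14\right)^{2} = \left(\left(-1\right) \left(- \frac{1}{14}\right) + 14\right)^{2} = \left(\frac{1}{14} + 14\right)^{2} = \left(\frac{197}{14}\right)^{2} = \frac{38809}{196}$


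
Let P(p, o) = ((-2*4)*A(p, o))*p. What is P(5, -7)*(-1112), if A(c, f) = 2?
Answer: 88960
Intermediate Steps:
P(p, o) = -16*p (P(p, o) = (-2*4*2)*p = (-8*2)*p = -16*p)
P(5, -7)*(-1112) = -16*5*(-1112) = -80*(-1112) = 88960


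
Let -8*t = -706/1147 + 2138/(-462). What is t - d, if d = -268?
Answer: 569457037/2119656 ≈ 268.66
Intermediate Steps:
t = 1389229/2119656 (t = -(-706/1147 + 2138/(-462))/8 = -(-706*1/1147 + 2138*(-1/462))/8 = -(-706/1147 - 1069/231)/8 = -⅛*(-1389229/264957) = 1389229/2119656 ≈ 0.65540)
t - d = 1389229/2119656 - 1*(-268) = 1389229/2119656 + 268 = 569457037/2119656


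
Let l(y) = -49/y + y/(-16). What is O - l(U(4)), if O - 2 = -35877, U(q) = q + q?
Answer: -286947/8 ≈ -35868.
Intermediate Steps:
U(q) = 2*q
l(y) = -49/y - y/16 (l(y) = -49/y + y*(-1/16) = -49/y - y/16)
O = -35875 (O = 2 - 35877 = -35875)
O - l(U(4)) = -35875 - (-49/(2*4) - 4/8) = -35875 - (-49/8 - 1/16*8) = -35875 - (-49*1/8 - 1/2) = -35875 - (-49/8 - 1/2) = -35875 - 1*(-53/8) = -35875 + 53/8 = -286947/8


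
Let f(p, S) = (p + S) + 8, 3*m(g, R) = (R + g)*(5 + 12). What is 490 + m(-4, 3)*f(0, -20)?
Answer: 558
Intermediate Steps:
m(g, R) = 17*R/3 + 17*g/3 (m(g, R) = ((R + g)*(5 + 12))/3 = ((R + g)*17)/3 = (17*R + 17*g)/3 = 17*R/3 + 17*g/3)
f(p, S) = 8 + S + p (f(p, S) = (S + p) + 8 = 8 + S + p)
490 + m(-4, 3)*f(0, -20) = 490 + ((17/3)*3 + (17/3)*(-4))*(8 - 20 + 0) = 490 + (17 - 68/3)*(-12) = 490 - 17/3*(-12) = 490 + 68 = 558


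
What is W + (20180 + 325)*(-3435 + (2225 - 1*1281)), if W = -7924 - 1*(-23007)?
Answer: -51062872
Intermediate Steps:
W = 15083 (W = -7924 + 23007 = 15083)
W + (20180 + 325)*(-3435 + (2225 - 1*1281)) = 15083 + (20180 + 325)*(-3435 + (2225 - 1*1281)) = 15083 + 20505*(-3435 + (2225 - 1281)) = 15083 + 20505*(-3435 + 944) = 15083 + 20505*(-2491) = 15083 - 51077955 = -51062872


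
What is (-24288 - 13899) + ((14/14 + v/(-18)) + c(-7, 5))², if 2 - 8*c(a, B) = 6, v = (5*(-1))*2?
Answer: -12372227/324 ≈ -38186.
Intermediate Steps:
v = -10 (v = -5*2 = -10)
c(a, B) = -½ (c(a, B) = ¼ - ⅛*6 = ¼ - ¾ = -½)
(-24288 - 13899) + ((14/14 + v/(-18)) + c(-7, 5))² = (-24288 - 13899) + ((14/14 - 10/(-18)) - ½)² = -38187 + ((14*(1/14) - 10*(-1/18)) - ½)² = -38187 + ((1 + 5/9) - ½)² = -38187 + (14/9 - ½)² = -38187 + (19/18)² = -38187 + 361/324 = -12372227/324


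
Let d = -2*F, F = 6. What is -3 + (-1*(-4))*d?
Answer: -51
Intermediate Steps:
d = -12 (d = -2*6 = -12)
-3 + (-1*(-4))*d = -3 - 1*(-4)*(-12) = -3 + 4*(-12) = -3 - 48 = -51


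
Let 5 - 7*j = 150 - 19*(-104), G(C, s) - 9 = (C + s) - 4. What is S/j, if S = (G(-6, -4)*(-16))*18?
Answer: -480/101 ≈ -4.7525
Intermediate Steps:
G(C, s) = 5 + C + s (G(C, s) = 9 + ((C + s) - 4) = 9 + (-4 + C + s) = 5 + C + s)
S = 1440 (S = ((5 - 6 - 4)*(-16))*18 = -5*(-16)*18 = 80*18 = 1440)
j = -303 (j = 5/7 - (150 - 19*(-104))/7 = 5/7 - (150 + 1976)/7 = 5/7 - ⅐*2126 = 5/7 - 2126/7 = -303)
S/j = 1440/(-303) = 1440*(-1/303) = -480/101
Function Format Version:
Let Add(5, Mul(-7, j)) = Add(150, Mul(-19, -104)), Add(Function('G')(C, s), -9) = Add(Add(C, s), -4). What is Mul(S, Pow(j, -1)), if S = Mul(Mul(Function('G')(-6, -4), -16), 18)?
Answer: Rational(-480, 101) ≈ -4.7525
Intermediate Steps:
Function('G')(C, s) = Add(5, C, s) (Function('G')(C, s) = Add(9, Add(Add(C, s), -4)) = Add(9, Add(-4, C, s)) = Add(5, C, s))
S = 1440 (S = Mul(Mul(Add(5, -6, -4), -16), 18) = Mul(Mul(-5, -16), 18) = Mul(80, 18) = 1440)
j = -303 (j = Add(Rational(5, 7), Mul(Rational(-1, 7), Add(150, Mul(-19, -104)))) = Add(Rational(5, 7), Mul(Rational(-1, 7), Add(150, 1976))) = Add(Rational(5, 7), Mul(Rational(-1, 7), 2126)) = Add(Rational(5, 7), Rational(-2126, 7)) = -303)
Mul(S, Pow(j, -1)) = Mul(1440, Pow(-303, -1)) = Mul(1440, Rational(-1, 303)) = Rational(-480, 101)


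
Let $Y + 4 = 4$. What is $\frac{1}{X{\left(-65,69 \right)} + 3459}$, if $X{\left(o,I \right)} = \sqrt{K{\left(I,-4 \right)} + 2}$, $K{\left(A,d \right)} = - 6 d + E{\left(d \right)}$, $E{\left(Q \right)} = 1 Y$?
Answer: $\frac{3459}{11964655} - \frac{\sqrt{26}}{11964655} \approx 0.00028868$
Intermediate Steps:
$Y = 0$ ($Y = -4 + 4 = 0$)
$E{\left(Q \right)} = 0$ ($E{\left(Q \right)} = 1 \cdot 0 = 0$)
$K{\left(A,d \right)} = - 6 d$ ($K{\left(A,d \right)} = - 6 d + 0 = - 6 d$)
$X{\left(o,I \right)} = \sqrt{26}$ ($X{\left(o,I \right)} = \sqrt{\left(-6\right) \left(-4\right) + 2} = \sqrt{24 + 2} = \sqrt{26}$)
$\frac{1}{X{\left(-65,69 \right)} + 3459} = \frac{1}{\sqrt{26} + 3459} = \frac{1}{3459 + \sqrt{26}}$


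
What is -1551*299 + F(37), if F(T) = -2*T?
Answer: -463823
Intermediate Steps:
-1551*299 + F(37) = -1551*299 - 2*37 = -463749 - 74 = -463823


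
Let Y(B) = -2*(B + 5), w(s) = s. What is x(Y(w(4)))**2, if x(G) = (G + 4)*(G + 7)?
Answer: 23716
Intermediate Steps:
Y(B) = -10 - 2*B (Y(B) = -2*(5 + B) = -10 - 2*B)
x(G) = (4 + G)*(7 + G)
x(Y(w(4)))**2 = (28 + (-10 - 2*4)**2 + 11*(-10 - 2*4))**2 = (28 + (-10 - 8)**2 + 11*(-10 - 8))**2 = (28 + (-18)**2 + 11*(-18))**2 = (28 + 324 - 198)**2 = 154**2 = 23716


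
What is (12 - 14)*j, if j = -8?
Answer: 16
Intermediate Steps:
(12 - 14)*j = (12 - 14)*(-8) = -2*(-8) = 16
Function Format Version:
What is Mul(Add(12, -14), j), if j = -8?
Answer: 16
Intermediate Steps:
Mul(Add(12, -14), j) = Mul(Add(12, -14), -8) = Mul(-2, -8) = 16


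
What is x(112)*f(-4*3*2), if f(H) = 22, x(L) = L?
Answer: 2464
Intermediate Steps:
x(112)*f(-4*3*2) = 112*22 = 2464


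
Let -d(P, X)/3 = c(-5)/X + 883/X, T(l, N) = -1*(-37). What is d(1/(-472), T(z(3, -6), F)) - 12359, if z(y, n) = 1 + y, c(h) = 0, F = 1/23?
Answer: -459932/37 ≈ -12431.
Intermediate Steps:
F = 1/23 ≈ 0.043478
T(l, N) = 37
d(P, X) = -2649/X (d(P, X) = -3*(0/X + 883/X) = -3*(0 + 883/X) = -2649/X)
d(1/(-472), T(z(3, -6), F)) - 12359 = -2649/37 - 12359 = -459932/37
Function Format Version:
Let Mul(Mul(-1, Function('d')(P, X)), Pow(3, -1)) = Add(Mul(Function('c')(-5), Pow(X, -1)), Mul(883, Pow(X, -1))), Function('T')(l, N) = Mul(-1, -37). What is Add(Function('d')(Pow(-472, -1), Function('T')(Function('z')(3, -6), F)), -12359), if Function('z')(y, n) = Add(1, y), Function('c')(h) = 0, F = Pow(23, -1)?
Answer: Rational(-459932, 37) ≈ -12431.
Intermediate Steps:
F = Rational(1, 23) ≈ 0.043478
Function('T')(l, N) = 37
Function('d')(P, X) = Mul(-2649, Pow(X, -1)) (Function('d')(P, X) = Mul(-3, Add(Mul(0, Pow(X, -1)), Mul(883, Pow(X, -1)))) = Mul(-3, Add(0, Mul(883, Pow(X, -1)))) = Mul(-3, Mul(883, Pow(X, -1))) = Mul(-2649, Pow(X, -1)))
Add(Function('d')(Pow(-472, -1), Function('T')(Function('z')(3, -6), F)), -12359) = Add(Mul(-2649, Pow(37, -1)), -12359) = Add(Mul(-2649, Rational(1, 37)), -12359) = Add(Rational(-2649, 37), -12359) = Rational(-459932, 37)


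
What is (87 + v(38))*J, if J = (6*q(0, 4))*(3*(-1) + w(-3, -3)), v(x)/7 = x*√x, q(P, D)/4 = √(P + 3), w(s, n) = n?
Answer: -38304*√114 - 12528*√3 ≈ -4.3067e+5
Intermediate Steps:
q(P, D) = 4*√(3 + P) (q(P, D) = 4*√(P + 3) = 4*√(3 + P))
v(x) = 7*x^(3/2) (v(x) = 7*(x*√x) = 7*x^(3/2))
J = -144*√3 (J = (6*(4*√(3 + 0)))*(3*(-1) - 3) = (6*(4*√3))*(-3 - 3) = (24*√3)*(-6) = -144*√3 ≈ -249.42)
(87 + v(38))*J = (87 + 7*38^(3/2))*(-144*√3) = (87 + 7*(38*√38))*(-144*√3) = (87 + 266*√38)*(-144*√3) = -144*√3*(87 + 266*√38)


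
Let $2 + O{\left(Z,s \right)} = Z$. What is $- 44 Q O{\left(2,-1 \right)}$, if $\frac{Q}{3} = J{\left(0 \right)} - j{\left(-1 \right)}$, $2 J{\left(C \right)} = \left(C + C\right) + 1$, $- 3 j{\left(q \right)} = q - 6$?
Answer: $0$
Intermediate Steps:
$j{\left(q \right)} = 2 - \frac{q}{3}$ ($j{\left(q \right)} = - \frac{q - 6}{3} = - \frac{-6 + q}{3} = 2 - \frac{q}{3}$)
$O{\left(Z,s \right)} = -2 + Z$
$J{\left(C \right)} = \frac{1}{2} + C$ ($J{\left(C \right)} = \frac{\left(C + C\right) + 1}{2} = \frac{2 C + 1}{2} = \frac{1 + 2 C}{2} = \frac{1}{2} + C$)
$Q = - \frac{11}{2}$ ($Q = 3 \left(\left(\frac{1}{2} + 0\right) - \left(2 - - \frac{1}{3}\right)\right) = 3 \left(\frac{1}{2} - \left(2 + \frac{1}{3}\right)\right) = 3 \left(\frac{1}{2} - \frac{7}{3}\right) = 3 \left(- \frac{11}{6}\right) = - \frac{11}{2} \approx -5.5$)
$- 44 Q O{\left(2,-1 \right)} = \left(-44\right) \left(- \frac{11}{2}\right) \left(-2 + 2\right) = 242 \cdot 0 = 0$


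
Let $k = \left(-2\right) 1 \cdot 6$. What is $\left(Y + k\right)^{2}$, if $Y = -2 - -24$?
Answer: $100$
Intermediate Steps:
$Y = 22$ ($Y = -2 + 24 = 22$)
$k = -12$ ($k = \left(-2\right) 6 = -12$)
$\left(Y + k\right)^{2} = \left(22 - 12\right)^{2} = 10^{2} = 100$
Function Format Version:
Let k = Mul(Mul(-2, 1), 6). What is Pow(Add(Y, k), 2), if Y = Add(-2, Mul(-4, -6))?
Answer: 100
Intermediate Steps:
Y = 22 (Y = Add(-2, 24) = 22)
k = -12 (k = Mul(-2, 6) = -12)
Pow(Add(Y, k), 2) = Pow(Add(22, -12), 2) = Pow(10, 2) = 100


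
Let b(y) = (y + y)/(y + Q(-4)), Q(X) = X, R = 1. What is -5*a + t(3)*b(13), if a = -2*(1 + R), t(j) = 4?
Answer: 284/9 ≈ 31.556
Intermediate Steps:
a = -4 (a = -2*(1 + 1) = -2*2 = -4)
b(y) = 2*y/(-4 + y) (b(y) = (y + y)/(y - 4) = (2*y)/(-4 + y) = 2*y/(-4 + y))
-5*a + t(3)*b(13) = -5*(-4) + 4*(2*13/(-4 + 13)) = 20 + 4*(2*13/9) = 20 + 4*(2*13*(1/9)) = 20 + 4*(26/9) = 20 + 104/9 = 284/9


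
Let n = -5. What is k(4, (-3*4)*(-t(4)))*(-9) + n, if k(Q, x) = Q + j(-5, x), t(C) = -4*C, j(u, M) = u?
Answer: 4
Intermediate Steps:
k(Q, x) = -5 + Q (k(Q, x) = Q - 5 = -5 + Q)
k(4, (-3*4)*(-t(4)))*(-9) + n = (-5 + 4)*(-9) - 5 = -1*(-9) - 5 = 9 - 5 = 4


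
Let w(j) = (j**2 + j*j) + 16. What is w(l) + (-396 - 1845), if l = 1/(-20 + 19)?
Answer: -2223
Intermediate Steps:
l = -1 (l = 1/(-1) = -1)
w(j) = 16 + 2*j**2 (w(j) = (j**2 + j**2) + 16 = 2*j**2 + 16 = 16 + 2*j**2)
w(l) + (-396 - 1845) = (16 + 2*(-1)**2) + (-396 - 1845) = (16 + 2*1) - 2241 = (16 + 2) - 2241 = 18 - 2241 = -2223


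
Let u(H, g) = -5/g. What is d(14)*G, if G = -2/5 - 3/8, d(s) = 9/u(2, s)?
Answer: 1953/100 ≈ 19.530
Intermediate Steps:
d(s) = -9*s/5 (d(s) = 9/((-5/s)) = 9*(-s/5) = -9*s/5)
G = -31/40 (G = -2*⅕ - 3*⅛ = -⅖ - 3/8 = -31/40 ≈ -0.77500)
d(14)*G = -9/5*14*(-31/40) = -126/5*(-31/40) = 1953/100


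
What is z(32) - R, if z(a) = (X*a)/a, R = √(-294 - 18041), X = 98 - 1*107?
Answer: -9 - I*√18335 ≈ -9.0 - 135.41*I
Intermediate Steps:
X = -9 (X = 98 - 107 = -9)
R = I*√18335 (R = √(-18335) = I*√18335 ≈ 135.41*I)
z(a) = -9 (z(a) = (-9*a)/a = -9)
z(32) - R = -9 - I*√18335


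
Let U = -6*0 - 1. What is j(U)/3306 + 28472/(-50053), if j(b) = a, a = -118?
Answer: -50017343/82737609 ≈ -0.60453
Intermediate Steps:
U = -1 (U = 0 - 1 = -1)
j(b) = -118
j(U)/3306 + 28472/(-50053) = -118/3306 + 28472/(-50053) = -118*1/3306 + 28472*(-1/50053) = -59/1653 - 28472/50053 = -50017343/82737609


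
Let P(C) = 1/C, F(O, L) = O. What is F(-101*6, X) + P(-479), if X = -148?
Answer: -290275/479 ≈ -606.00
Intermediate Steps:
F(-101*6, X) + P(-479) = -101*6 + 1/(-479) = -606 - 1/479 = -290275/479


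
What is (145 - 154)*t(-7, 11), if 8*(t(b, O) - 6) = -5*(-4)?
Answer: -153/2 ≈ -76.500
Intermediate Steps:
t(b, O) = 17/2 (t(b, O) = 6 + (-5*(-4))/8 = 6 + (⅛)*20 = 6 + 5/2 = 17/2)
(145 - 154)*t(-7, 11) = (145 - 154)*(17/2) = -9*17/2 = -153/2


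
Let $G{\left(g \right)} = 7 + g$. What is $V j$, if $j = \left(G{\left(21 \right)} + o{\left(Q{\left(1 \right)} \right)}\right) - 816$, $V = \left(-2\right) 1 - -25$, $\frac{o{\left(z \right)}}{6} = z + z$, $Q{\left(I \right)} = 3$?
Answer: $-17296$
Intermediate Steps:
$o{\left(z \right)} = 12 z$ ($o{\left(z \right)} = 6 \left(z + z\right) = 6 \cdot 2 z = 12 z$)
$V = 23$ ($V = -2 + 25 = 23$)
$j = -752$ ($j = \left(\left(7 + 21\right) + 12 \cdot 3\right) - 816 = \left(28 + 36\right) - 816 = 64 - 816 = -752$)
$V j = 23 \left(-752\right) = -17296$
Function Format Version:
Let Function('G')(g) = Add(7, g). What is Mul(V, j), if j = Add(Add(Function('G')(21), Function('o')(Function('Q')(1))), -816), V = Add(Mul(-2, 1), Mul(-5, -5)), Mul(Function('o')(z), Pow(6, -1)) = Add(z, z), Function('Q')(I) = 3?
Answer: -17296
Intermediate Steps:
Function('o')(z) = Mul(12, z) (Function('o')(z) = Mul(6, Add(z, z)) = Mul(6, Mul(2, z)) = Mul(12, z))
V = 23 (V = Add(-2, 25) = 23)
j = -752 (j = Add(Add(Add(7, 21), Mul(12, 3)), -816) = Add(Add(28, 36), -816) = Add(64, -816) = -752)
Mul(V, j) = Mul(23, -752) = -17296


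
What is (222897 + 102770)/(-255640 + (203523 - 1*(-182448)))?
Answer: 325667/130331 ≈ 2.4988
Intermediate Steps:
(222897 + 102770)/(-255640 + (203523 - 1*(-182448))) = 325667/(-255640 + (203523 + 182448)) = 325667/(-255640 + 385971) = 325667/130331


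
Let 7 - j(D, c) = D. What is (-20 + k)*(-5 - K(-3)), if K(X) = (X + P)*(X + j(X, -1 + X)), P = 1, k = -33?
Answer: -477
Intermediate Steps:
j(D, c) = 7 - D
K(X) = 7 + 7*X (K(X) = (X + 1)*(X + (7 - X)) = (1 + X)*7 = 7 + 7*X)
(-20 + k)*(-5 - K(-3)) = (-20 - 33)*(-5 - (7 + 7*(-3))) = -53*(-5 - (7 - 21)) = -53*(-5 - 1*(-14)) = -53*(-5 + 14) = -53*9 = -477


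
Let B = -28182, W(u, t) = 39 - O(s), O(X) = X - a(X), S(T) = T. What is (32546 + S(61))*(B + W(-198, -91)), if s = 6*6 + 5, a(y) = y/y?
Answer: -918963081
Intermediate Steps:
a(y) = 1
s = 41 (s = 36 + 5 = 41)
O(X) = -1 + X (O(X) = X - 1*1 = X - 1 = -1 + X)
W(u, t) = -1 (W(u, t) = 39 - (-1 + 41) = 39 - 1*40 = 39 - 40 = -1)
(32546 + S(61))*(B + W(-198, -91)) = (32546 + 61)*(-28182 - 1) = 32607*(-28183) = -918963081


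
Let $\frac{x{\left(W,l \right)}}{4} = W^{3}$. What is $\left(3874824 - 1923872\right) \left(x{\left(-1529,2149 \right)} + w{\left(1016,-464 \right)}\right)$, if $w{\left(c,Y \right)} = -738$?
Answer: $-27895172694251888$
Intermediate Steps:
$x{\left(W,l \right)} = 4 W^{3}$
$\left(3874824 - 1923872\right) \left(x{\left(-1529,2149 \right)} + w{\left(1016,-464 \right)}\right) = \left(3874824 - 1923872\right) \left(4 \left(-1529\right)^{3} - 738\right) = 1950952 \left(4 \left(-3574558889\right) - 738\right) = 1950952 \left(-14298235556 - 738\right) = 1950952 \left(-14298236294\right) = -27895172694251888$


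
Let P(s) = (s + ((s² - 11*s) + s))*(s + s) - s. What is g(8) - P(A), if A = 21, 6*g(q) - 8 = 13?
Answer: -21119/2 ≈ -10560.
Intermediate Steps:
g(q) = 7/2 (g(q) = 4/3 + (⅙)*13 = 4/3 + 13/6 = 7/2)
P(s) = -s + 2*s*(s² - 9*s) (P(s) = (s + (s² - 10*s))*(2*s) - s = (s² - 9*s)*(2*s) - s = 2*s*(s² - 9*s) - s = -s + 2*s*(s² - 9*s))
g(8) - P(A) = 7/2 - 21*(-1 - 18*21 + 2*21²) = 7/2 - 21*(-1 - 378 + 2*441) = 7/2 - 21*(-1 - 378 + 882) = 7/2 - 21*503 = 7/2 - 1*10563 = 7/2 - 10563 = -21119/2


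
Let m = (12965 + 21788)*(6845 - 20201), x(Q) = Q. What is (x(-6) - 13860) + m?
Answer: -464174934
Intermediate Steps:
m = -464161068 (m = 34753*(-13356) = -464161068)
(x(-6) - 13860) + m = (-6 - 13860) - 464161068 = -13866 - 464161068 = -464174934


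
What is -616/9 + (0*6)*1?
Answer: -616/9 ≈ -68.444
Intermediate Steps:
-616/9 + (0*6)*1 = -616/9 + 0*1 = -154*4/9 + 0 = -616/9 + 0 = -616/9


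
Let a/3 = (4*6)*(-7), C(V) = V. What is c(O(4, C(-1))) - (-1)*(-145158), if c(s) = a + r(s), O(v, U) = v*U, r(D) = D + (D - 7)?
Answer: -145677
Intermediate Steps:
a = -504 (a = 3*((4*6)*(-7)) = 3*(24*(-7)) = 3*(-168) = -504)
r(D) = -7 + 2*D (r(D) = D + (-7 + D) = -7 + 2*D)
O(v, U) = U*v
c(s) = -511 + 2*s (c(s) = -504 + (-7 + 2*s) = -511 + 2*s)
c(O(4, C(-1))) - (-1)*(-145158) = (-511 + 2*(-1*4)) - (-1)*(-145158) = (-511 + 2*(-4)) - 1*145158 = (-511 - 8) - 145158 = -519 - 145158 = -145677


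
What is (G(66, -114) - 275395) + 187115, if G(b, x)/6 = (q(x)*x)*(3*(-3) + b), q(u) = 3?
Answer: -205244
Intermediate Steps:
G(b, x) = 18*x*(-9 + b) (G(b, x) = 6*((3*x)*(3*(-3) + b)) = 6*((3*x)*(-9 + b)) = 6*(3*x*(-9 + b)) = 18*x*(-9 + b))
(G(66, -114) - 275395) + 187115 = (18*(-114)*(-9 + 66) - 275395) + 187115 = (18*(-114)*57 - 275395) + 187115 = (-116964 - 275395) + 187115 = -392359 + 187115 = -205244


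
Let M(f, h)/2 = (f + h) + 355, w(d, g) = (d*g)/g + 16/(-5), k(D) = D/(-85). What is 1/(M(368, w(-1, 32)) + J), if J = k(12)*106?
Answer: 85/120924 ≈ 0.00070292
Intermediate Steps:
k(D) = -D/85 (k(D) = D*(-1/85) = -D/85)
w(d, g) = -16/5 + d (w(d, g) = d + 16*(-⅕) = d - 16/5 = -16/5 + d)
M(f, h) = 710 + 2*f + 2*h (M(f, h) = 2*((f + h) + 355) = 2*(355 + f + h) = 710 + 2*f + 2*h)
J = -1272/85 (J = -1/85*12*106 = -12/85*106 = -1272/85 ≈ -14.965)
1/(M(368, w(-1, 32)) + J) = 1/((710 + 2*368 + 2*(-16/5 - 1)) - 1272/85) = 1/((710 + 736 + 2*(-21/5)) - 1272/85) = 1/((710 + 736 - 42/5) - 1272/85) = 1/(7188/5 - 1272/85) = 1/(120924/85) = 85/120924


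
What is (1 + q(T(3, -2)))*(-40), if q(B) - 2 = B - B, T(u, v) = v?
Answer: -120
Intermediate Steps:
q(B) = 2 (q(B) = 2 + (B - B) = 2 + 0 = 2)
(1 + q(T(3, -2)))*(-40) = (1 + 2)*(-40) = 3*(-40) = -120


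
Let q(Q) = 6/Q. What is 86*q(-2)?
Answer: -258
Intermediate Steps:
86*q(-2) = 86*(6/(-2)) = 86*(6*(-½)) = 86*(-3) = -258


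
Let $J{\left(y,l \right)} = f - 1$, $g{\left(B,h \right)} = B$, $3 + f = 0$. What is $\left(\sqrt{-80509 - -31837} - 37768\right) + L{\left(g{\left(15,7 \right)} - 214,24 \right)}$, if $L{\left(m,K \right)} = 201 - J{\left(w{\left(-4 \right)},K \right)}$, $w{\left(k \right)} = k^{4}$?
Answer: $-37563 + 156 i \sqrt{2} \approx -37563.0 + 220.62 i$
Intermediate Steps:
$f = -3$ ($f = -3 + 0 = -3$)
$J{\left(y,l \right)} = -4$ ($J{\left(y,l \right)} = -3 - 1 = -4$)
$L{\left(m,K \right)} = 205$ ($L{\left(m,K \right)} = 201 - -4 = 201 + 4 = 205$)
$\left(\sqrt{-80509 - -31837} - 37768\right) + L{\left(g{\left(15,7 \right)} - 214,24 \right)} = \left(\sqrt{-80509 - -31837} - 37768\right) + 205 = \left(\sqrt{-80509 + \left(-12239 + 44076\right)} - 37768\right) + 205 = \left(\sqrt{-80509 + 31837} - 37768\right) + 205 = \left(\sqrt{-48672} - 37768\right) + 205 = \left(156 i \sqrt{2} - 37768\right) + 205 = \left(-37768 + 156 i \sqrt{2}\right) + 205 = -37563 + 156 i \sqrt{2}$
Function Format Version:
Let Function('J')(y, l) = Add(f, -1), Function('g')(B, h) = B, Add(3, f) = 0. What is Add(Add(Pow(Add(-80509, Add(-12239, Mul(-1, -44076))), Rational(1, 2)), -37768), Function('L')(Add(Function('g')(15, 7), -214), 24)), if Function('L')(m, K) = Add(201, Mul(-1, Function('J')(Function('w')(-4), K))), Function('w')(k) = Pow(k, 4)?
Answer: Add(-37563, Mul(156, I, Pow(2, Rational(1, 2)))) ≈ Add(-37563., Mul(220.62, I))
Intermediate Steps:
f = -3 (f = Add(-3, 0) = -3)
Function('J')(y, l) = -4 (Function('J')(y, l) = Add(-3, -1) = -4)
Function('L')(m, K) = 205 (Function('L')(m, K) = Add(201, Mul(-1, -4)) = Add(201, 4) = 205)
Add(Add(Pow(Add(-80509, Add(-12239, Mul(-1, -44076))), Rational(1, 2)), -37768), Function('L')(Add(Function('g')(15, 7), -214), 24)) = Add(Add(Pow(Add(-80509, Add(-12239, Mul(-1, -44076))), Rational(1, 2)), -37768), 205) = Add(Add(Pow(Add(-80509, Add(-12239, 44076)), Rational(1, 2)), -37768), 205) = Add(Add(Pow(Add(-80509, 31837), Rational(1, 2)), -37768), 205) = Add(Add(Pow(-48672, Rational(1, 2)), -37768), 205) = Add(Add(Mul(156, I, Pow(2, Rational(1, 2))), -37768), 205) = Add(Add(-37768, Mul(156, I, Pow(2, Rational(1, 2)))), 205) = Add(-37563, Mul(156, I, Pow(2, Rational(1, 2))))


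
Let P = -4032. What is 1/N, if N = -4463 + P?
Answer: -1/8495 ≈ -0.00011772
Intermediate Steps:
N = -8495 (N = -4463 - 4032 = -8495)
1/N = 1/(-8495) = -1/8495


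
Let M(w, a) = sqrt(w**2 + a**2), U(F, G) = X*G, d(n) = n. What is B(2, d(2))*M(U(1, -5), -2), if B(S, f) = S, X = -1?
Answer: 2*sqrt(29) ≈ 10.770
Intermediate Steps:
U(F, G) = -G
M(w, a) = sqrt(a**2 + w**2)
B(2, d(2))*M(U(1, -5), -2) = 2*sqrt((-2)**2 + (-1*(-5))**2) = 2*sqrt(4 + 5**2) = 2*sqrt(4 + 25) = 2*sqrt(29)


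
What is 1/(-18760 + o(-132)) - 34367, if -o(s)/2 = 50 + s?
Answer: -639088733/18596 ≈ -34367.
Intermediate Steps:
o(s) = -100 - 2*s (o(s) = -2*(50 + s) = -100 - 2*s)
1/(-18760 + o(-132)) - 34367 = 1/(-18760 + (-100 - 2*(-132))) - 34367 = 1/(-18760 + (-100 + 264)) - 34367 = 1/(-18760 + 164) - 34367 = 1/(-18596) - 34367 = -1/18596 - 34367 = -639088733/18596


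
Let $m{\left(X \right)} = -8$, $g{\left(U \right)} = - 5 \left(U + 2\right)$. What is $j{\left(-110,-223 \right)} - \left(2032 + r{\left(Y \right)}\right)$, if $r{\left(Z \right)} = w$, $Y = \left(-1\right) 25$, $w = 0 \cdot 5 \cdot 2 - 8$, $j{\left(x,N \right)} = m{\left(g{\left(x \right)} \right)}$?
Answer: $-2032$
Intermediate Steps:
$g{\left(U \right)} = -10 - 5 U$ ($g{\left(U \right)} = - 5 \left(2 + U\right) = -10 - 5 U$)
$j{\left(x,N \right)} = -8$
$w = -8$ ($w = 0 \cdot 2 - 8 = 0 - 8 = -8$)
$Y = -25$
$r{\left(Z \right)} = -8$
$j{\left(-110,-223 \right)} - \left(2032 + r{\left(Y \right)}\right) = -8 - 2024 = -2032$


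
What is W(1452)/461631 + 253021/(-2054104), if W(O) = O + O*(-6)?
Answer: -43905044097/316079361208 ≈ -0.13891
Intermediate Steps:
W(O) = -5*O (W(O) = O - 6*O = -5*O)
W(1452)/461631 + 253021/(-2054104) = -5*1452/461631 + 253021/(-2054104) = -7260*1/461631 + 253021*(-1/2054104) = -2420/153877 - 253021/2054104 = -43905044097/316079361208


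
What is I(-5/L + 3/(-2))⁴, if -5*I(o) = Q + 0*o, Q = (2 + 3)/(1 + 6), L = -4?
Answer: 1/2401 ≈ 0.00041649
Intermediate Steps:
Q = 5/7 ≈ 0.71429
I(o) = -⅐ (I(o) = -(5/7 + 0*o)/5 = -(5/7 + 0)/5 = -⅕*5/7 = -⅐)
I(-5/L + 3/(-2))⁴ = (-⅐)⁴ = 1/2401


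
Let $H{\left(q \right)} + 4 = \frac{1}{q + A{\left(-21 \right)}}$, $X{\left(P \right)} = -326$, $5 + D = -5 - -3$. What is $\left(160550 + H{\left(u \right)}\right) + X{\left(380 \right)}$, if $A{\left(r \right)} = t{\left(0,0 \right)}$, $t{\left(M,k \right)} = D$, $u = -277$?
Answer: $\frac{45502479}{284} \approx 1.6022 \cdot 10^{5}$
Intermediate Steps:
$D = -7$ ($D = -5 - 2 = -7$)
$t{\left(M,k \right)} = -7$
$A{\left(r \right)} = -7$
$H{\left(q \right)} = -4 + \frac{1}{-7 + q}$ ($H{\left(q \right)} = -4 + \frac{1}{q - 7} = -4 + \frac{1}{-7 + q}$)
$\left(160550 + H{\left(u \right)}\right) + X{\left(380 \right)} = \left(160550 + \frac{29 - -1108}{-7 - 277}\right) - 326 = \left(160550 + \frac{29 + 1108}{-284}\right) - 326 = \left(160550 - \frac{1137}{284}\right) - 326 = \frac{45595063}{284} - 326 = \frac{45502479}{284}$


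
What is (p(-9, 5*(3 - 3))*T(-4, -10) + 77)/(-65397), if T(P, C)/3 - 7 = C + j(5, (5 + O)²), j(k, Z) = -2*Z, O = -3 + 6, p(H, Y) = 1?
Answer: 316/65397 ≈ 0.0048320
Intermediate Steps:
O = 3
T(P, C) = -363 + 3*C (T(P, C) = 21 + 3*(C - 2*(5 + 3)²) = 21 + 3*(C - 2*8²) = 21 + 3*(C - 2*64) = 21 + 3*(C - 128) = 21 + 3*(-128 + C) = 21 + (-384 + 3*C) = -363 + 3*C)
(p(-9, 5*(3 - 3))*T(-4, -10) + 77)/(-65397) = (1*(-363 + 3*(-10)) + 77)/(-65397) = (1*(-363 - 30) + 77)*(-1/65397) = (1*(-393) + 77)*(-1/65397) = (-393 + 77)*(-1/65397) = -316*(-1/65397) = 316/65397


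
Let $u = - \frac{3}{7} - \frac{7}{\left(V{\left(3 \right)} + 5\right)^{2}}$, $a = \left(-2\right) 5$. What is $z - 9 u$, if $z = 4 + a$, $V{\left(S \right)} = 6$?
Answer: $- \frac{1374}{847} \approx -1.6222$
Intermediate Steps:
$a = -10$
$z = -6$ ($z = 4 - 10 = -6$)
$u = - \frac{412}{847}$ ($u = - \frac{3}{7} - \frac{7}{\left(6 + 5\right)^{2}} = \left(-3\right) \frac{1}{7} - \frac{7}{11^{2}} = - \frac{3}{7} - \frac{7}{121} = - \frac{412}{847} \approx -0.48642$)
$z - 9 u = -6 - - \frac{3708}{847} = -6 + \frac{3708}{847} = - \frac{1374}{847}$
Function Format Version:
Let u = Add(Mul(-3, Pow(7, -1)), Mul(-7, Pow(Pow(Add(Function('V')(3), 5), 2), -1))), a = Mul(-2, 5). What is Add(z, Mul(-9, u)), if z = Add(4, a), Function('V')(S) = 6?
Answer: Rational(-1374, 847) ≈ -1.6222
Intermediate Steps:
a = -10
z = -6 (z = Add(4, -10) = -6)
u = Rational(-412, 847) (u = Add(Mul(-3, Pow(7, -1)), Mul(-7, Pow(Pow(Add(6, 5), 2), -1))) = Add(Mul(-3, Rational(1, 7)), Mul(-7, Pow(Pow(11, 2), -1))) = Add(Rational(-3, 7), Mul(-7, Pow(121, -1))) = Add(Rational(-3, 7), Mul(-7, Rational(1, 121))) = Add(Rational(-3, 7), Rational(-7, 121)) = Rational(-412, 847) ≈ -0.48642)
Add(z, Mul(-9, u)) = Add(-6, Mul(-9, Rational(-412, 847))) = Add(-6, Rational(3708, 847)) = Rational(-1374, 847)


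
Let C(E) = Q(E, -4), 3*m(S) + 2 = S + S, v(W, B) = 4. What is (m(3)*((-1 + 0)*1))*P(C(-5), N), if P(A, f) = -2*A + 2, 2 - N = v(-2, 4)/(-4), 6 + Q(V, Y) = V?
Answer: -32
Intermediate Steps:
Q(V, Y) = -6 + V
m(S) = -2/3 + 2*S/3 (m(S) = -2/3 + (S + S)/3 = -2/3 + (2*S)/3 = -2/3 + 2*S/3)
N = 3 (N = 2 - 4/(-4) = 2 - 4*(-1)/4 = 2 - 1*(-1) = 2 + 1 = 3)
C(E) = -6 + E
P(A, f) = 2 - 2*A
(m(3)*((-1 + 0)*1))*P(C(-5), N) = ((-2/3 + (2/3)*3)*((-1 + 0)*1))*(2 - 2*(-6 - 5)) = ((-2/3 + 2)*(-1*1))*(2 - 2*(-11)) = ((4/3)*(-1))*(2 + 22) = -4/3*24 = -32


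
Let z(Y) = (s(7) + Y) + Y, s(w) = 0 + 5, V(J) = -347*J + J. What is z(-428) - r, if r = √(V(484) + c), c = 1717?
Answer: -851 - I*√165747 ≈ -851.0 - 407.12*I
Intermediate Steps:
V(J) = -346*J
s(w) = 5
r = I*√165747 (r = √(-346*484 + 1717) = √(-167464 + 1717) = √(-165747) = I*√165747 ≈ 407.12*I)
z(Y) = 5 + 2*Y (z(Y) = (5 + Y) + Y = 5 + 2*Y)
z(-428) - r = (5 + 2*(-428)) - I*√165747 = (5 - 856) - I*√165747 = -851 - I*√165747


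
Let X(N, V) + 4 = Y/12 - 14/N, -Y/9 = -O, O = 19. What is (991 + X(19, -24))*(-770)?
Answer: -29275015/38 ≈ -7.7040e+5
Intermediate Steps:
Y = 171 (Y = -(-9)*19 = -9*(-19) = 171)
X(N, V) = 41/4 - 14/N (X(N, V) = -4 + (171/12 - 14/N) = -4 + (171*(1/12) - 14/N) = -4 + (57/4 - 14/N) = 41/4 - 14/N)
(991 + X(19, -24))*(-770) = (991 + (41/4 - 14/19))*(-770) = (991 + 723/76)*(-770) = (76039/76)*(-770) = -29275015/38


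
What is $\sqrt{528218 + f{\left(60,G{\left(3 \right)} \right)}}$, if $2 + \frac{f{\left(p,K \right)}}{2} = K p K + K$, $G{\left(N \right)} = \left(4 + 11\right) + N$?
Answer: $\sqrt{567130} \approx 753.08$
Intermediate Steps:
$G{\left(N \right)} = 15 + N$
$f{\left(p,K \right)} = -4 + 2 K + 2 p K^{2}$ ($f{\left(p,K \right)} = -4 + 2 \left(K p K + K\right) = -4 + 2 \left(p K^{2} + K\right) = -4 + 2 \left(K + p K^{2}\right) = -4 + \left(2 K + 2 p K^{2}\right) = -4 + 2 K + 2 p K^{2}$)
$\sqrt{528218 + f{\left(60,G{\left(3 \right)} \right)}} = \sqrt{528218 + \left(-4 + 2 \left(15 + 3\right) + 2 \cdot 60 \left(15 + 3\right)^{2}\right)} = \sqrt{528218 + \left(-4 + 2 \cdot 18 + 2 \cdot 60 \cdot 18^{2}\right)} = \sqrt{528218 + \left(-4 + 36 + 2 \cdot 60 \cdot 324\right)} = \sqrt{528218 + \left(-4 + 36 + 38880\right)} = \sqrt{528218 + 38912} = \sqrt{567130}$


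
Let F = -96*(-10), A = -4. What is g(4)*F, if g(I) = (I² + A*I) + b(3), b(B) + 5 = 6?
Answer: 960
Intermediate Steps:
b(B) = 1 (b(B) = -5 + 6 = 1)
g(I) = 1 + I² - 4*I (g(I) = (I² - 4*I) + 1 = 1 + I² - 4*I)
F = 960
g(4)*F = (1 + 4² - 4*4)*960 = (1 + 16 - 16)*960 = 1*960 = 960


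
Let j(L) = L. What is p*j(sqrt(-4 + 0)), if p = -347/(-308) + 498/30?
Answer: 27299*I/770 ≈ 35.453*I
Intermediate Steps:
p = 27299/1540 (p = -347*(-1/308) + 498*(1/30) = 347/308 + 83/5 = 27299/1540 ≈ 17.727)
p*j(sqrt(-4 + 0)) = 27299*sqrt(-4 + 0)/1540 = 27299*sqrt(-4)/1540 = 27299*(2*I)/1540 = 27299*I/770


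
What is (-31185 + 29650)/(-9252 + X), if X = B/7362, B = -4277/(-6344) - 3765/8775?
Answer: 3226115271600/19444963117543 ≈ 0.16591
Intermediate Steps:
B = 69977/285480 (B = -4277*(-1/6344) - 3765*1/8775 = 329/488 - 251/585 = 69977/285480 ≈ 0.24512)
X = 69977/2101703760 (X = (69977/285480)/7362 = (69977/285480)*(1/7362) = 69977/2101703760 ≈ 3.3295e-5)
(-31185 + 29650)/(-9252 + X) = (-31185 + 29650)/(-9252 + 69977/2101703760) = -1535/(-19444963117543/2101703760) = -1535*(-2101703760/19444963117543) = 3226115271600/19444963117543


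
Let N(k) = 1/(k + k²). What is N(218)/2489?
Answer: 1/118829838 ≈ 8.4154e-9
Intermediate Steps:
N(218)/2489 = (1/(218*(1 + 218)))/2489 = ((1/218)/219)*(1/2489) = ((1/218)*(1/219))*(1/2489) = (1/47742)*(1/2489) = 1/118829838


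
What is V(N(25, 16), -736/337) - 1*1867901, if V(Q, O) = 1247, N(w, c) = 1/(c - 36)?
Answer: -1866654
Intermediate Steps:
N(w, c) = 1/(-36 + c)
V(N(25, 16), -736/337) - 1*1867901 = 1247 - 1*1867901 = 1247 - 1867901 = -1866654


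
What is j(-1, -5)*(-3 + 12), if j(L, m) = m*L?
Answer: 45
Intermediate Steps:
j(L, m) = L*m
j(-1, -5)*(-3 + 12) = (-1*(-5))*(-3 + 12) = 5*9 = 45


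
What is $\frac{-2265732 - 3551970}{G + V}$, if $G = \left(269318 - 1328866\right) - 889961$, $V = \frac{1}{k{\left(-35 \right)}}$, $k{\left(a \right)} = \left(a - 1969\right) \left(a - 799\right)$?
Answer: $\frac{9723334789872}{3258284574023} \approx 2.9842$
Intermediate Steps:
$k{\left(a \right)} = \left(-1969 + a\right) \left(-799 + a\right)$
$V = \frac{1}{1671336}$ ($V = \frac{1}{1573231 + \left(-35\right)^{2} - -96880} = \frac{1}{1573231 + 1225 + 96880} = \frac{1}{1671336} \approx 5.9832 \cdot 10^{-7}$)
$G = -1949509$ ($G = -1059548 - 889961 = -1949509$)
$\frac{-2265732 - 3551970}{G + V} = \frac{-2265732 - 3551970}{-1949509 + \frac{1}{1671336}} = \frac{-2265732 - 3551970}{- \frac{3258284574023}{1671336}} = \left(-5817702\right) \left(- \frac{1671336}{3258284574023}\right) = \frac{9723334789872}{3258284574023}$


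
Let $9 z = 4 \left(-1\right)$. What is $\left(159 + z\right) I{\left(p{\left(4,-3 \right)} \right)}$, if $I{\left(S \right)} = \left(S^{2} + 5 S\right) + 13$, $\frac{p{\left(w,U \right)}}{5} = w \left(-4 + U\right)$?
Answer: $\frac{26988851}{9} \approx 2.9988 \cdot 10^{6}$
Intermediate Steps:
$p{\left(w,U \right)} = 5 w \left(-4 + U\right)$
$I{\left(S \right)} = 13 + S^{2} + 5 S$
$z = - \frac{4}{9}$ ($z = \frac{4 \left(-1\right)}{9} = \frac{1}{9} \left(-4\right) = - \frac{4}{9} \approx -0.44444$)
$\left(159 + z\right) I{\left(p{\left(4,-3 \right)} \right)} = \left(159 - \frac{4}{9}\right) \left(13 + \left(5 \cdot 4 \left(-4 - 3\right)\right)^{2} + 5 \cdot 5 \cdot 4 \left(-4 - 3\right)\right) = \frac{1427 \left(13 + \left(5 \cdot 4 \left(-7\right)\right)^{2} + 5 \cdot 5 \cdot 4 \left(-7\right)\right)}{9} = \frac{1427 \left(13 + \left(-140\right)^{2} + 5 \left(-140\right)\right)}{9} = \frac{1427 \left(13 + 19600 - 700\right)}{9} = \frac{1427}{9} \cdot 18913 = \frac{26988851}{9}$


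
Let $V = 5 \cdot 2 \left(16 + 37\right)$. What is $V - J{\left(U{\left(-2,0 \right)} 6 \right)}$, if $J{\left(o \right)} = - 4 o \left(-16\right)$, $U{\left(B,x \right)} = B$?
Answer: $1298$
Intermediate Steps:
$J{\left(o \right)} = 64 o$
$V = 530$ ($V = 10 \cdot 53 = 530$)
$V - J{\left(U{\left(-2,0 \right)} 6 \right)} = 530 - 64 \left(\left(-2\right) 6\right) = 530 - 64 \left(-12\right) = 530 - -768 = 530 + 768 = 1298$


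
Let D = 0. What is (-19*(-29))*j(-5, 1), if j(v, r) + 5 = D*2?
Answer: -2755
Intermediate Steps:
j(v, r) = -5 (j(v, r) = -5 + 0*2 = -5 + 0 = -5)
(-19*(-29))*j(-5, 1) = -19*(-29)*(-5) = 551*(-5) = -2755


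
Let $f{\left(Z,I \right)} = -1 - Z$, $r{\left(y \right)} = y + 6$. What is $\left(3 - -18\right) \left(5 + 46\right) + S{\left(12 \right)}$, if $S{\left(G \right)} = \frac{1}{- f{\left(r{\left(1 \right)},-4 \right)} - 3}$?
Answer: $\frac{5356}{5} \approx 1071.2$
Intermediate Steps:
$r{\left(y \right)} = 6 + y$
$S{\left(G \right)} = \frac{1}{5}$ ($S{\left(G \right)} = \frac{1}{- (-1 - \left(6 + 1\right)) - 3} = \frac{1}{- (-1 - 7) - 3} = \frac{1}{\left(-1\right) \left(-8\right) - 3} = \frac{1}{8 - 3} = \frac{1}{5}$)
$\left(3 - -18\right) \left(5 + 46\right) + S{\left(12 \right)} = \left(3 - -18\right) \left(5 + 46\right) + \frac{1}{5} = \left(3 + 18\right) 51 + \frac{1}{5} = 21 \cdot 51 + \frac{1}{5} = 1071 + \frac{1}{5} = \frac{5356}{5}$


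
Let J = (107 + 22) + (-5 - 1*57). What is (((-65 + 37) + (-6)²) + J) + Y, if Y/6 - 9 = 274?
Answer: 1773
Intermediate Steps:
Y = 1698 (Y = 54 + 6*274 = 54 + 1644 = 1698)
J = 67 (J = 129 + (-5 - 57) = 129 - 62 = 67)
(((-65 + 37) + (-6)²) + J) + Y = (((-65 + 37) + (-6)²) + 67) + 1698 = ((-28 + 36) + 67) + 1698 = (8 + 67) + 1698 = 75 + 1698 = 1773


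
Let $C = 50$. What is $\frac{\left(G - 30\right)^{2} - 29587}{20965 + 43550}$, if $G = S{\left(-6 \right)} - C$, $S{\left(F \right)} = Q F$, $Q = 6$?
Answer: $- \frac{5377}{21505} \approx -0.25003$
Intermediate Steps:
$S{\left(F \right)} = 6 F$
$G = -86$ ($G = 6 \left(-6\right) - 50 = -36 - 50 = -86$)
$\frac{\left(G - 30\right)^{2} - 29587}{20965 + 43550} = \frac{\left(-86 - 30\right)^{2} - 29587}{20965 + 43550} = \frac{\left(-116\right)^{2} - 29587}{64515} = \left(13456 - 29587\right) \frac{1}{64515} = \left(-16131\right) \frac{1}{64515} = - \frac{5377}{21505}$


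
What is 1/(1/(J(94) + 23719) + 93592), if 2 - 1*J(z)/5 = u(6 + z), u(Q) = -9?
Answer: 23774/2225056209 ≈ 1.0685e-5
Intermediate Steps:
J(z) = 55 (J(z) = 10 - 5*(-9) = 10 + 45 = 55)
1/(1/(J(94) + 23719) + 93592) = 1/(1/(55 + 23719) + 93592) = 1/(1/23774 + 93592) = 1/(2225056209/23774) = 23774/2225056209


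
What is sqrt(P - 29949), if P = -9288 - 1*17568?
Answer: I*sqrt(56805) ≈ 238.34*I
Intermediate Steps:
P = -26856 (P = -9288 - 17568 = -26856)
sqrt(P - 29949) = sqrt(-26856 - 29949) = sqrt(-56805) = I*sqrt(56805)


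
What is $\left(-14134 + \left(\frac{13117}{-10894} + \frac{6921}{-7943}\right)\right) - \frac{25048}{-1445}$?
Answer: $- \frac{135797696702013}{9618258130} \approx -14119.0$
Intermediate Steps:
$\left(-14134 + \left(\frac{13117}{-10894} + \frac{6921}{-7943}\right)\right) - \frac{25048}{-1445} = \left(-14134 + \left(13117 \left(- \frac{1}{10894}\right) + 6921 \left(- \frac{1}{7943}\right)\right)\right) - - \frac{25048}{1445} = \left(-14134 - \frac{13814285}{6656234}\right) + \frac{25048}{1445} = - \frac{94093025641}{6656234} + \frac{25048}{1445} = - \frac{135797696702013}{9618258130}$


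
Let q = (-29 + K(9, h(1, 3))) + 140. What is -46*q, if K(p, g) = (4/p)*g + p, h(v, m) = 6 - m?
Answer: -16744/3 ≈ -5581.3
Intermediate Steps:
K(p, g) = p + 4*g/p (K(p, g) = 4*g/p + p = p + 4*g/p)
q = 364/3 (q = (-29 + (9 + 4*(6 - 1*3)/9)) + 140 = (-29 + (9 + 4*(6 - 3)*(⅑))) + 140 = (-29 + (9 + 4*3*(⅑))) + 140 = (-29 + (9 + 4/3)) + 140 = (-29 + 31/3) + 140 = -56/3 + 140 = 364/3 ≈ 121.33)
-46*q = -46*364/3 = -16744/3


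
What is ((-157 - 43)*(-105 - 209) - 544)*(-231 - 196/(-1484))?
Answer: -761764416/53 ≈ -1.4373e+7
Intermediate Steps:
((-157 - 43)*(-105 - 209) - 544)*(-231 - 196/(-1484)) = (-200*(-314) - 544)*(-231 - 196*(-1/1484)) = (62800 - 544)*(-231 + 7/53) = 62256*(-12236/53) = -761764416/53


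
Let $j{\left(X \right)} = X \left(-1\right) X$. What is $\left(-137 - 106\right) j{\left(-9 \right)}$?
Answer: $19683$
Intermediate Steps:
$j{\left(X \right)} = - X^{2}$ ($j{\left(X \right)} = - X X = - X^{2}$)
$\left(-137 - 106\right) j{\left(-9 \right)} = \left(-137 - 106\right) \left(- \left(-9\right)^{2}\right) = - 243 \left(\left(-1\right) 81\right) = \left(-243\right) \left(-81\right) = 19683$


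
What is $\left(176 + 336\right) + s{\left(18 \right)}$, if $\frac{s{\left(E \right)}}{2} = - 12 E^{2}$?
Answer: $-7264$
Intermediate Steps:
$s{\left(E \right)} = - 24 E^{2}$ ($s{\left(E \right)} = 2 \left(- 12 E^{2}\right) = - 24 E^{2}$)
$\left(176 + 336\right) + s{\left(18 \right)} = \left(176 + 336\right) - 24 \cdot 18^{2} = 512 - 7776 = -7264$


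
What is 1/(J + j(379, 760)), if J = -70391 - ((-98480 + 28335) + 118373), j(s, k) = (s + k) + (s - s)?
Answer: -1/117480 ≈ -8.5121e-6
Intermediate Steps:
j(s, k) = k + s (j(s, k) = (k + s) + 0 = k + s)
J = -118619 (J = -70391 - (-70145 + 118373) = -70391 - 1*48228 = -70391 - 48228 = -118619)
1/(J + j(379, 760)) = 1/(-118619 + (760 + 379)) = 1/(-118619 + 1139) = 1/(-117480) = -1/117480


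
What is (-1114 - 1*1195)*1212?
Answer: -2798508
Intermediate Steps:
(-1114 - 1*1195)*1212 = (-1114 - 1195)*1212 = -2309*1212 = -2798508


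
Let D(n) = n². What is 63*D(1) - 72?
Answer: -9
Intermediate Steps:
63*D(1) - 72 = 63*1² - 72 = 63*1 - 72 = 63 - 72 = -9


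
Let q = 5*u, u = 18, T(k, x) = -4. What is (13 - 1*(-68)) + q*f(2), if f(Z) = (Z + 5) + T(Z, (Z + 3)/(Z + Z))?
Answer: 351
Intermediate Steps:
f(Z) = 1 + Z (f(Z) = (Z + 5) - 4 = (5 + Z) - 4 = 1 + Z)
q = 90 (q = 5*18 = 90)
(13 - 1*(-68)) + q*f(2) = (13 - 1*(-68)) + 90*(1 + 2) = (13 + 68) + 90*3 = 81 + 270 = 351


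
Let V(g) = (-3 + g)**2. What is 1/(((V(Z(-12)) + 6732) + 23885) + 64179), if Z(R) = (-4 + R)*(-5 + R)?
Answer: 1/167157 ≈ 5.9824e-6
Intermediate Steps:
Z(R) = (-5 + R)*(-4 + R)
1/(((V(Z(-12)) + 6732) + 23885) + 64179) = 1/((((-3 + (20 + (-12)**2 - 9*(-12)))**2 + 6732) + 23885) + 64179) = 1/((((-3 + (20 + 144 + 108))**2 + 6732) + 23885) + 64179) = 1/((((-3 + 272)**2 + 6732) + 23885) + 64179) = 1/(((269**2 + 6732) + 23885) + 64179) = 1/(((72361 + 6732) + 23885) + 64179) = 1/((79093 + 23885) + 64179) = 1/(102978 + 64179) = 1/167157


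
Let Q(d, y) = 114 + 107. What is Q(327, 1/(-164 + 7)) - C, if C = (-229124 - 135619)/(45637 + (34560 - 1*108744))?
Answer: 5944144/28547 ≈ 208.22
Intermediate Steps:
Q(d, y) = 221
C = 364743/28547 (C = -364743/(45637 + (34560 - 108744)) = -364743/(45637 - 74184) = -364743/(-28547) = -364743*(-1/28547) = 364743/28547 ≈ 12.777)
Q(327, 1/(-164 + 7)) - C = 221 - 1*364743/28547 = 221 - 364743/28547 = 5944144/28547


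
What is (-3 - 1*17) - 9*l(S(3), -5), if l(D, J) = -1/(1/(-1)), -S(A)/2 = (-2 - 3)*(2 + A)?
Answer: -29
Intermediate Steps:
S(A) = 20 + 10*A (S(A) = -2*(-2 - 3)*(2 + A) = -(-10)*(2 + A) = -2*(-10 - 5*A) = 20 + 10*A)
l(D, J) = 1 (l(D, J) = -1/(-1) = -1*(-1) = 1)
(-3 - 1*17) - 9*l(S(3), -5) = (-3 - 1*17) - 9*1 = (-3 - 17) - 9 = -20 - 9 = -29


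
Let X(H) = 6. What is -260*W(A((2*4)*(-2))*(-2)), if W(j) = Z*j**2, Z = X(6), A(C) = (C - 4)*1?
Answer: -2496000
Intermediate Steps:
A(C) = -4 + C (A(C) = (-4 + C)*1 = -4 + C)
Z = 6
W(j) = 6*j**2
-260*W(A((2*4)*(-2))*(-2)) = -1560*((-4 + (2*4)*(-2))*(-2))**2 = -1560*((-4 + 8*(-2))*(-2))**2 = -1560*((-4 - 16)*(-2))**2 = -1560*(-20*(-2))**2 = -1560*40**2 = -1560*1600 = -260*9600 = -2496000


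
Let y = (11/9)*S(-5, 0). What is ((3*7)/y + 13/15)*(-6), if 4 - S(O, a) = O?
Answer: -916/55 ≈ -16.655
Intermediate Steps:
S(O, a) = 4 - O
y = 11 (y = (11/9)*(4 - 1*(-5)) = (11*(⅑))*(4 + 5) = (11/9)*9 = 11)
((3*7)/y + 13/15)*(-6) = ((3*7)/11 + 13/15)*(-6) = (21*(1/11) + 13*(1/15))*(-6) = (21/11 + 13/15)*(-6) = (458/165)*(-6) = -916/55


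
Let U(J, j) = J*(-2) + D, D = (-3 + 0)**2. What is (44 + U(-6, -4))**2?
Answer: 4225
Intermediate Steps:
D = 9 (D = (-3)**2 = 9)
U(J, j) = 9 - 2*J (U(J, j) = J*(-2) + 9 = -2*J + 9 = 9 - 2*J)
(44 + U(-6, -4))**2 = (44 + (9 - 2*(-6)))**2 = (44 + (9 + 12))**2 = (44 + 21)**2 = 65**2 = 4225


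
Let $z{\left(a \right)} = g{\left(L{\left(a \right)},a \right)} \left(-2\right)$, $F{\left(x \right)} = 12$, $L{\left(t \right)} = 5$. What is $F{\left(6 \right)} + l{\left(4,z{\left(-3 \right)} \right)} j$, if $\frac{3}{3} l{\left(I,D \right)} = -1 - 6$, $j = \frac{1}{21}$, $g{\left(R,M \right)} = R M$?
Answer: $\frac{35}{3} \approx 11.667$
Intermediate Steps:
$g{\left(R,M \right)} = M R$
$j = \frac{1}{21} \approx 0.047619$
$z{\left(a \right)} = - 10 a$ ($z{\left(a \right)} = a 5 \left(-2\right) = 5 a \left(-2\right) = - 10 a$)
$l{\left(I,D \right)} = -7$ ($l{\left(I,D \right)} = -1 - 6 = -7$)
$F{\left(6 \right)} + l{\left(4,z{\left(-3 \right)} \right)} j = 12 - \frac{1}{3} = \frac{35}{3}$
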